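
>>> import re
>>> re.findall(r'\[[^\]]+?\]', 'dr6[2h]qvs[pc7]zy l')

['[2h]', '[pc7]']

Since nothing is captured, `findall` lists the 2 matched substrings directly.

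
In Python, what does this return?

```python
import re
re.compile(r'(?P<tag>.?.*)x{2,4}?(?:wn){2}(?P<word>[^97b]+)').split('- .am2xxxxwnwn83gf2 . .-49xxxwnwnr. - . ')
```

Pattern: optionally any character, then zero or more of any character (captured as 'tag'); then 2 to 4 of a literal 'x' (lazy), then the literal 'wn' repeated 2 times; then one or more of any character except [97b] (captured as 'word').
Matches to split on: at [0:40] → '- .am2xxxxwnwn83gf2 . .-49xxxwnwnr. - . '.
With a capturing group present, the delimiter's captured portion is kept in the result list.

['', '- .am2xxxxwnwn83gf2 . .-49x', 'r. - . ', '']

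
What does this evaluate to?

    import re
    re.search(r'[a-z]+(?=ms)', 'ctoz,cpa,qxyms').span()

(9, 12)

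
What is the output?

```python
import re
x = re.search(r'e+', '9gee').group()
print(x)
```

ee

The pattern matches one or more of a literal 'e'.
`re.search` tries every starting position until one works.
The match spans [2:4] → 'ee'.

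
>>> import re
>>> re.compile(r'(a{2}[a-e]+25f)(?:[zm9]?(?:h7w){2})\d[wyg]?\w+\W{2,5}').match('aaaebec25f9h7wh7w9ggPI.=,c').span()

This matches exactly 2 of a literal 'a', then one or more of a character in [a-e], then the literal '25f' (captured); then optionally one of [zm9], then the literal 'h7w' repeated 2 times (non-capturing group); then a digit, then optionally one of [wyg]; then one or more of a word character, then 2 to 5 of a non-word character.
`re.match` won't scan ahead — the pattern has to work from the very first character.
The match spans [0:25] → 'aaaebec25f9h7wh7w9ggPI.=,'.
Captured: group 1 = 'aaaebec25f'.

(0, 25)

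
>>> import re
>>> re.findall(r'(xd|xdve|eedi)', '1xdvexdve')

The regex engine tests alternatives in the order written; an earlier branch that matches wins even if a later one would match more.
`findall` collects group 1 from each match (2 total).

['xd', 'xd']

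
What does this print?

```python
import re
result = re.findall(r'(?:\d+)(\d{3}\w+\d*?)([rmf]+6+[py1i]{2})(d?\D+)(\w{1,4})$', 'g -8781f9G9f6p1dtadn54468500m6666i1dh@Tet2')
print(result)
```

[('781f9G9f6p1dtadn54468500', 'm6666i1', 'dh@Tet', '2')]

The pattern matches one or more of a digit (non-capturing group); then exactly 3 of a digit, then one or more of a word character, then zero or more of a digit (lazy) (captured); then one or more of one of [rmf], then one or more of a literal '6', then exactly 2 of one of [py1i] (captured); then optionally the literal 'd', then one or more of a non-digit (captured); then 1 to 4 of a word character (captured); then anchored at the end.
Walking the string: at [3:42] match '8781f9G9f6p1dtadn54468500m6666i1dh@Tet2', groups = ('781f9G9f6p1dtadn54468500', 'm6666i1', 'dh@Tet', '2').
Multiple groups make `findall` return tuples — one 4-tuple for the one match.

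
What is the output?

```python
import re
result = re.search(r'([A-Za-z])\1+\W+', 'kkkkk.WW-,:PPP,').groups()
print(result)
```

('k',)

The match spans [0:6] → 'kkkkk.'.
Captured: group 1 = 'k'.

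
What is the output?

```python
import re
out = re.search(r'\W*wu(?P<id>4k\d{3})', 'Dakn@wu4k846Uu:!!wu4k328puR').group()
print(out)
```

Pattern: zero or more of a non-word character, then the literal 'wu'; then the literal '4k', then exactly 3 of a digit (captured as 'id').
`search` walks the string left to right and returns the first match it finds.
The match spans [4:12] → '@wu4k846'.
Captured: group 1 = '4k846'.

@wu4k846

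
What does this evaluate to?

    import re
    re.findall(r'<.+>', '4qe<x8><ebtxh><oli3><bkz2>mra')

['<x8><ebtxh><oli3><bkz2>']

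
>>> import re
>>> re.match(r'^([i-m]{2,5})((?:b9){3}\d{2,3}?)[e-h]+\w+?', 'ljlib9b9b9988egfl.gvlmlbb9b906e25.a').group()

'ljlib9b9b9988egfl'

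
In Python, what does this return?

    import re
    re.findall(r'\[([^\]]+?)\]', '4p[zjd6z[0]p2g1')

One capturing group, so `findall` returns just the captured substring from the one match — 1 in all.

['zjd6z[0']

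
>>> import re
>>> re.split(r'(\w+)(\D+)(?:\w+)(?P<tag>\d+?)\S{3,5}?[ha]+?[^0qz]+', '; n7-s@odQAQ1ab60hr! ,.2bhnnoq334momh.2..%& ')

['; ', 'n7', '-s@odQA', '1', 'q334momh.2..%& ']

The pattern matches one or more of a word character (captured); then one or more of a non-digit (captured); then one or more of a word character (non-capturing group); then one or more of a digit (lazy) (captured as 'tag'); then 3 to 5 of a non-whitespace character (lazy), then one or more of one of [ha] (lazy), then one or more of any character except [0qz].
Matches to split on: at [2:29] → 'n7-s@odQAQ1ab60hr! ,.2bhnno'.
`re.split` interleaves the captured-group text with the surrounding fragments.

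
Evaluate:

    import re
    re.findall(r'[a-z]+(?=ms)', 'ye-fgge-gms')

['g']

The lookaround is zero-width — it requires the adjacent text to match without consuming it, so the asserted text isn't part of the match.
Walking the string: at [8:9] → 'g'.
Since nothing is captured, `findall` lists the 1 matched substring directly.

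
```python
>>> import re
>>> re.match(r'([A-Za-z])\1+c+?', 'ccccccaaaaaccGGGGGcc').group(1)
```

`\1` has to match the exact text group 1 already captured.
`re.match` only tries the pattern at the start of the string.
The match spans [0:6] → 'cccccc'.
Captured: group 1 = 'c'.

'c'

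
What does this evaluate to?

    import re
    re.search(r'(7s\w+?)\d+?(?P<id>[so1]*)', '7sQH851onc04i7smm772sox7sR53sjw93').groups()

('7sQH', '')

Pattern: the literal '7s', then one or more of a word character (lazy) (captured); then one or more of a digit (lazy); then zero or more of one of [so1] (captured as 'id').
A non-greedy quantifier consumes as few characters as it can — just enough that the remainder of the pattern still matches from where it stops; whatever follows it matches normally.
`re.search` tries every starting position until one works.
The match spans [0:5] → '7sQH8'.
Captured: group 1 = '7sQH', group 2 = ''.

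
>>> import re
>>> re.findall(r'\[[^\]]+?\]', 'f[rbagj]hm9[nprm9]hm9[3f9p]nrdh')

Matches: at [1:8] → '[rbagj]'; at [11:18] → '[nprm9]'; at [21:27] → '[3f9p]'.
Since nothing is captured, `findall` lists the 3 matched substrings directly.

['[rbagj]', '[nprm9]', '[3f9p]']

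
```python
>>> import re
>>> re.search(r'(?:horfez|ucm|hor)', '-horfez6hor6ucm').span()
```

(1, 7)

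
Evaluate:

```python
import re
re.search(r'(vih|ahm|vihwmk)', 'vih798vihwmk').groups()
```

('vih',)

`search` walks the string left to right and returns the first match it finds.
The match spans [0:3] → 'vih'.
Captured: group 1 = 'vih'.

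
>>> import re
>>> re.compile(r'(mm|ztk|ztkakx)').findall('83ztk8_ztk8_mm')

['ztk', 'ztk', 'mm']

One capturing group, so `findall` returns just the captured substring from each match — 3 in all.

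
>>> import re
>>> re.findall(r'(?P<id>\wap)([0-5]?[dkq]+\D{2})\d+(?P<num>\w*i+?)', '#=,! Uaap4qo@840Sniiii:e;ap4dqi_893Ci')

[('aap', '4qo@', 'Sniiii')]

Pattern: a word character, then the literal 'ap' (captured as 'id'); then optionally a character in [0-5], then one or more of one of [dkq], then exactly 2 of a non-digit (captured); then one or more of a digit; then zero or more of a word character, then one or more of a literal 'i' (lazy) (captured as 'num').
Scanning left to right: at [6:22] match 'aap4qo@840Sniiii', groups = ('aap', '4qo@', 'Sniiii').
With 3 capturing groups, `findall` returns a 3-tuple per match.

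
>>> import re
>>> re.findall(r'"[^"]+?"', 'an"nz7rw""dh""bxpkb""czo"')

['"nz7rw"', '"dh"', '"bxpkb"', '"czo"']

Since nothing is captured, `findall` lists the 4 matched substrings directly.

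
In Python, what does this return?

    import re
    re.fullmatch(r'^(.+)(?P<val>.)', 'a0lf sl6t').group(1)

'a0lf sl6'

This matches anchored at the start of the string; then one or more of any character (captured); then any character (captured as 'val').
`re.fullmatch` is like wrapping the pattern in `^…$` (in single-line mode).
The match spans [0:9] → 'a0lf sl6t'.
Captured: group 1 = 'a0lf sl6', group 2 = 't'.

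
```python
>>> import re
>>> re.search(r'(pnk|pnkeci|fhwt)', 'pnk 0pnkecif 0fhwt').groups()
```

`re.search` tries every starting position until one works.
The match spans [0:3] → 'pnk'.
Captured: group 1 = 'pnk'.

('pnk',)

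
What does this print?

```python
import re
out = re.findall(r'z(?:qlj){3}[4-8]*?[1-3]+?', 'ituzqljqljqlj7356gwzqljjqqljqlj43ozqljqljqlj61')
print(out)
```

['zqljqljqlj73', 'zqljqljqlj61']

This matches the literal 'z', then the literal 'qlj' repeated 3 times; then zero or more of a character in [4-8] (lazy), then one or more of a character in [1-3] (lazy).
`findall` yields the raw match text (2 of them) because the pattern has no groups.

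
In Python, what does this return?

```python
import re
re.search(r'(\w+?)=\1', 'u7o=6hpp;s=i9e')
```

`\1` is not a pattern — it's the concrete string captured by group 1, re-applied verbatim.
`re.search` scans for the first position where the pattern succeeds.
Here no position works, so the call returns None.

None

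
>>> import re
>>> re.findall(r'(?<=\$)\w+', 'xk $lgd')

['lgd']

The positive lookaround only admits positions where the adjacent text matches; those characters stay outside the span.
Matches: at [4:7] → 'lgd'.
With no groups in the pattern, `findall` gives back each whole match — 1 here.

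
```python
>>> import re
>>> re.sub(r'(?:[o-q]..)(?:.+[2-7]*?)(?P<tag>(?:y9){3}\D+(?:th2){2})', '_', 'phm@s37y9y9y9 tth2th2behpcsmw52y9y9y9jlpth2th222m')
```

'_22m'

The pattern matches a character in [o-q], then any character, then any character (non-capturing group); then one or more of any character, then zero or more of a character in [2-7] (lazy) (non-capturing group); then the literal 'y9' repeated 3 times, then one or more of a non-digit, then the literal 'th2' repeated 2 times (captured as 'tag').
Matches: at [0:46] → 'phm@s37y9y9y9 tth2th2behpcsmw52y9y9y9jlpth2th2'.
`sub` substitutes '_' at each match site.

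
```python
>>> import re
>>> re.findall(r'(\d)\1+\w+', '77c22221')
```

The backreference `\1` re-matches whatever the first group consumed, character for character.
With a single group, `findall` returns only what that group captured — 1 item.

['7']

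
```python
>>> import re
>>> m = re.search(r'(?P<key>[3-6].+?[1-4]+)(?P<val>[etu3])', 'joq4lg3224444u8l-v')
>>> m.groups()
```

Pattern: a character in [3-6], then one or more of any character (lazy), then one or more of a character in [1-4] (captured as 'key'); then one of [etu3] (captured as 'val').
`re.search` scans for the first position where the pattern succeeds.
The match spans [3:14] → '4lg3224444u'.
Captured: group 1 = '4lg3224444', group 2 = 'u'.

('4lg3224444', 'u')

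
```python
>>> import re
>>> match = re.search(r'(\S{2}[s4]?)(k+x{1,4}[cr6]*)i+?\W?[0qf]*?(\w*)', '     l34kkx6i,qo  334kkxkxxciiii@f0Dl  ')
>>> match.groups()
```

This matches exactly 2 of a non-whitespace character, then optionally one of [s4] (captured); then one or more of a literal 'k', then 1 to 4 of a literal 'x', then zero or more of one of [cr6] (captured); then one or more of a literal 'i' (lazy), then optionally a non-word character, then zero or more of one of [0qf] (lazy); then zero or more of a word character (captured).
`re.search` tries every starting position until one works.
The match spans [5:16] → 'l34kkx6i,qo'.
Captured: group 1 = 'l34', group 2 = 'kkx6', group 3 = 'qo'.

('l34', 'kkx6', 'qo')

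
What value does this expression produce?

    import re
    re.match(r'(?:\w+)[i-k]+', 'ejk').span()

With `match`, the pattern is implicitly anchored at the beginning.
The match spans [0:3] → 'ejk'.

(0, 3)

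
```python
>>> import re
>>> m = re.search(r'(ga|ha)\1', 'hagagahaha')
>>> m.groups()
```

('ga',)

The match spans [2:6] → 'gaga'.
Captured: group 1 = 'ga'.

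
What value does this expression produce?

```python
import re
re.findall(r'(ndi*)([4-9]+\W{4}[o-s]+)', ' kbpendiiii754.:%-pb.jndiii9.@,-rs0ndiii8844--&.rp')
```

[('ndiiii', '754.:%-p'), ('ndiii', '9.@,-rs'), ('ndiii', '8844--&.rp')]

Multiple groups make `findall` return tuples — one 2-tuple for each match.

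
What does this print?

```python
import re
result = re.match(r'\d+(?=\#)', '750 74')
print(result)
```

With `match`, the pattern is implicitly anchored at the beginning.
Here the pattern fails at index 0, so the call returns None.

None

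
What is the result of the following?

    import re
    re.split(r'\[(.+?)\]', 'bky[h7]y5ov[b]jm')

['bky', 'h7', 'y5ov', 'b', 'jm']

A `+?`/`*?`/`{m,n}?` starts at its minimum and grows only as far as needed for what follows to match.
With a capturing group present, the delimiter's captured portion is kept in the result list.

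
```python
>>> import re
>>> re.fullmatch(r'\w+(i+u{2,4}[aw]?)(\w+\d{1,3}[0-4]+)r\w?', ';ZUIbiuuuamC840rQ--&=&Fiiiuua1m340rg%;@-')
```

None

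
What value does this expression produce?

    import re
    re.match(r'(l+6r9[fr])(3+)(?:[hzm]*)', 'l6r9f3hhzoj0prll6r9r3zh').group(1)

The match spans [0:9] → 'l6r9f3hhz'.
Captured: group 1 = 'l6r9f', group 2 = '3'.

'l6r9f'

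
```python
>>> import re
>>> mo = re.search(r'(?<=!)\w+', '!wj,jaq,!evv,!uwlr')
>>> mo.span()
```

(1, 3)

The `(?=…)`/`(?<=…)` assertion just peeks at neighbouring text; it doesn't advance the match position.
`re.search` tries every starting position until one works.
The match spans [1:3] → 'wj'.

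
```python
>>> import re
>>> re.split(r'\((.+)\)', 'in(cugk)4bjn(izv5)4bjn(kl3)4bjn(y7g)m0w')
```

['in', 'cugk)4bjn(izv5)4bjn(kl3)4bjn(y7g', 'm0w']

Matches to split on: at [2:36] → '(cugk)4bjn(izv5)4bjn(kl3)4bjn(y7g)'.
With a capturing group present, the delimiter's captured portion is kept in the result list.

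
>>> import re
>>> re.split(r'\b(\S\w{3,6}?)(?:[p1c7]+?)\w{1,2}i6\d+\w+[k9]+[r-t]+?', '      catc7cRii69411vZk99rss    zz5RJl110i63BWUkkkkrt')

['      ', 'catc', 'ss    ', 'zz5RJl', 't']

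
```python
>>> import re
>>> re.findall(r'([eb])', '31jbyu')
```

This matches one of [eb] (captured).
Scanning left to right: at [3:4] match 'b', group 1 = 'b'.
Because there's exactly one group, `findall` drops the full match and keeps group 1 from the one hit.

['b']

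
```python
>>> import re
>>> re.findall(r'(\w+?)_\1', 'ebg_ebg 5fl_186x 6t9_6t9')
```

`\1` is not a pattern — it's the concrete string captured by group 1, re-applied verbatim.
Matches: at [0:7] match 'ebg_ebg', group 1 = 'ebg'; at [17:24] match '6t9_6t9', group 1 = '6t9'.
`findall` collects group 1 from each match (2 total).

['ebg', '6t9']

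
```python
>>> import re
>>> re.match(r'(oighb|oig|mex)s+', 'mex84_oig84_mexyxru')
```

None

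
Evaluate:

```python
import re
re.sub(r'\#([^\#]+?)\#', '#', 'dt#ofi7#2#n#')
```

Matches: at [2:8] → '#ofi7#'; at [9:12] → '#n#'.
Each match is replaced by '#'.

'dt#2#'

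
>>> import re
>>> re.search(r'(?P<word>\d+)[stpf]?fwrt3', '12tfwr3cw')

This matches one or more of a digit (captured as 'word'); then optionally one of [stpf], then the literal 'fwr', then the literal 't3'.
Here the pattern never matches, so the call returns None.

None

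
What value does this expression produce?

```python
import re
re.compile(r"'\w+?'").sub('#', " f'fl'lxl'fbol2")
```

" f#lxl'fbol2"

`sub` substitutes '#' at each match site.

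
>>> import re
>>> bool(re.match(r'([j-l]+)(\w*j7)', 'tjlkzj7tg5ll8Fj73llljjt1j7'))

False

This matches one or more of a character in [j-l] (captured); then zero or more of a word character, then the literal 'j7' (captured).
With `match`, the pattern is implicitly anchored at the beginning.
Here the pattern fails at index 0, so the call returns None, and `bool(None)` is False.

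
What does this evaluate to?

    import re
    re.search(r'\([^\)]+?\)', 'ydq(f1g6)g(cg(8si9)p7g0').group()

'(f1g6)'

`search` walks the string left to right and returns the first match it finds.
The match spans [3:9] → '(f1g6)'.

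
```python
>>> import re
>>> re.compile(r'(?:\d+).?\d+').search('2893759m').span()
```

(0, 7)

This matches one or more of a digit (non-capturing group); then optionally any character, then one or more of a digit.
`re.search` tries every starting position until one works.
The match spans [0:7] → '2893759'.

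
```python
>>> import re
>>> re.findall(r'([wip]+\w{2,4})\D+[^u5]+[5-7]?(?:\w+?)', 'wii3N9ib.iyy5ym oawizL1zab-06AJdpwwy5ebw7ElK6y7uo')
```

The pattern matches one or more of one of [wip], then 2 to 4 of a word character (captured); then one or more of a non-digit, then one or more of any character except [u5], then optionally a character in [5-7]; then one or more of a word character (lazy) (non-capturing group).
A `+?`/`*?`/`{m,n}?` starts at its minimum and grows only as far as needed for what follows to match.
Matches: at [0:14] match 'wii3N9ib.iyy5y', group 1 = 'wii3N9i'; at [18:38] match 'wizL1zab-06AJdpwwy5e', group 1 = 'wizL1z'; at [39:48] match 'w7ElK6y7u', group 1 = 'w7El'.
With a single group, `findall` returns only what that group captured — 3 items.

['wii3N9i', 'wizL1z', 'w7El']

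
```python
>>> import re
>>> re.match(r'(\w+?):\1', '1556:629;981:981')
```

A backreference is literal: `\1` must see the identical characters the first group matched.
With `match`, the pattern is implicitly anchored at the beginning.
Here the pattern fails at index 0, so the call returns None.

None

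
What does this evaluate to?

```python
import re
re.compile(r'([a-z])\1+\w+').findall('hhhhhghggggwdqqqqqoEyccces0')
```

`\1` is not a pattern — it's the concrete string captured by group 1, re-applied verbatim.
Because there's exactly one group, `findall` drops the full match and keeps group 1 from the one hit.

['h']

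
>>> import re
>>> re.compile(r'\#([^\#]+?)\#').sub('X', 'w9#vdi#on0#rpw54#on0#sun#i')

`sub` substitutes 'X' at each match site.

'w9Xon0Xon0Xi'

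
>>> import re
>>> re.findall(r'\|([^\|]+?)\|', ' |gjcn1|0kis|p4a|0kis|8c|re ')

['gjcn1', 'p4a', '8c']

Matches: at [1:8] match '|gjcn1|', group 1 = 'gjcn1'; at [12:17] match '|p4a|', group 1 = 'p4a'; at [21:25] match '|8c|', group 1 = '8c'.
With a single group, `findall` returns only what that group captured — 3 items.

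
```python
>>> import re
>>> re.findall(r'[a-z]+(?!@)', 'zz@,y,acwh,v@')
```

['z', 'y', 'acwh']

A negative assertion filters positions out without eating any characters.
Matches: at [0:1] → 'z'; at [4:5] → 'y'; at [6:10] → 'acwh'.
Since nothing is captured, `findall` lists the 3 matched substrings directly.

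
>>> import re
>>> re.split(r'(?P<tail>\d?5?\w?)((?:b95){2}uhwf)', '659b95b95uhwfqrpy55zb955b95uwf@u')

['', '659', 'b95b95uhwf', 'qrpy55zb955b95uwf@u']

Pattern: optionally a digit, then optionally the literal '5', then optionally a word character (captured as 'tail'); then the literal 'b95' repeated 2 times, then the literal 'uhw', then the literal 'f' (captured).
Matches to split on: at [0:13] → '659b95b95uhwf'.
`re.split` interleaves the captured-group text with the surrounding fragments.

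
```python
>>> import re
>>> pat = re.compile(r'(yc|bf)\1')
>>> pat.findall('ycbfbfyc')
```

['bf']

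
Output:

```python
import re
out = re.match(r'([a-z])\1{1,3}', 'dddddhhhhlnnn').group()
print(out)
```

dddd

After group 1 captures some text, `\1` only succeeds where that same text appears again.
`match` is anchored at position 0; if the pattern doesn't fit there, it returns None.
The match spans [0:4] → 'dddd'.
Captured: group 1 = 'd'.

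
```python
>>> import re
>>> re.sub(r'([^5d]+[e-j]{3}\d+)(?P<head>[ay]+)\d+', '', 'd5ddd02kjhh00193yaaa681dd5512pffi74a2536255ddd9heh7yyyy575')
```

'd5ddddd55ddd'

The pattern matches one or more of any character except [5d], then exactly 3 of a character in [e-j], then one or more of a digit (captured); then one or more of one of [ay] (captured as 'head'); then one or more of a digit.
Matches: at [5:23] → '02kjhh00193yaaa681'; at [27:43] → '12pffi74a2536255'; at [46:58] → '9heh7yyyy575'.
Every occurrence is swapped for ''.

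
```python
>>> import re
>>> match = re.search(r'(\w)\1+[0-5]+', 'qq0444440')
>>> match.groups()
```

`\1` has to match the exact text group 1 already captured.
`search` walks the string left to right and returns the first match it finds.
The match spans [0:9] → 'qq0444440'.
Captured: group 1 = 'q'.

('q',)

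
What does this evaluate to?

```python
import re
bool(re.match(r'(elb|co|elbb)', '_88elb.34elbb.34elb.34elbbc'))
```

False

`re.match` only tries the pattern at the start of the string.
Here position 0 doesn't satisfy it, so the call returns None, and `bool(None)` is False.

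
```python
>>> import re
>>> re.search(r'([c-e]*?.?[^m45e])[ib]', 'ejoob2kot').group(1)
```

'oo'

The pattern matches zero or more of a character in [c-e] (lazy), then optionally any character, then any character except [m45e] (captured); then one of [ib].
Unlike `match`, `search` isn't anchored — it looks for the pattern anywhere in the string.
The match spans [2:5] → 'oob'.
Captured: group 1 = 'oo'.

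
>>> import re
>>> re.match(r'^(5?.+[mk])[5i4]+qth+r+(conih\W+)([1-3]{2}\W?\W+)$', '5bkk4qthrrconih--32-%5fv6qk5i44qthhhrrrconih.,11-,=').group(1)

'5bkk4qthrrconih--32-%5fv6qk'

Pattern: anchored at the start of the string; then optionally the literal '5', then one or more of any character, then one of [mk] (captured); then one or more of one of [5i4], then the literal 'qt', then one or more of a literal 'h'; then one or more of a literal 'r'; then the literal 'con', then the literal 'ih', then one or more of a non-word character (captured); then exactly 2 of a character in [1-3], then optionally a non-word character, then one or more of a non-word character (captured); then anchored at the end.
`re.match` only tries the pattern at the start of the string.
The match spans [0:51] → '5bkk4qthrrconih--32-%5fv6qk5i44qthhhrrrconih.,11-,='.
Captured: group 1 = '5bkk4qthrrconih--32-%5fv6qk', group 2 = 'conih.,', group 3 = '11-,='.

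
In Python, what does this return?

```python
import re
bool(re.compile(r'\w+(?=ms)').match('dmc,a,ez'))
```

`re.match` won't scan ahead — the pattern has to work from the very first character.
Here position 0 doesn't satisfy it, so the call returns None, and `bool(None)` is False.

False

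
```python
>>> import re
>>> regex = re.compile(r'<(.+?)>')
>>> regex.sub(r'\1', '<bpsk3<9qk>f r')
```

The replacement refers to a captured group, so each match is rewritten using its own captured text.

'bpsk3<9qkf r'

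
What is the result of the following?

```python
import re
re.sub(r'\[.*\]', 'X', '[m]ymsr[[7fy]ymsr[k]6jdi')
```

'X6jdi'

Matches: at [0:20] → '[m]ymsr[[7fy]ymsr[k]'.
`sub` substitutes 'X' at each match site.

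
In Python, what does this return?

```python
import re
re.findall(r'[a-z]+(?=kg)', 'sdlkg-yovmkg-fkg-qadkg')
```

['sdl', 'yovm', 'f', 'qad']

Because the assertion is zero-width, the text it checks is not consumed and won't appear in the result.
Scanning left to right: at [0:3] → 'sdl'; at [6:10] → 'yovm'; at [13:14] → 'f'; at [17:20] → 'qad'.
`findall` yields the raw match text (4 of them) because the pattern has no groups.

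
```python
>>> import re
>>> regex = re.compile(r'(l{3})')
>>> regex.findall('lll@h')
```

['lll']

This matches exactly 3 of a literal 'l' (captured).
Walking the string: at [0:3] match 'lll', group 1 = 'lll'.
`findall` collects group 1 from the one match (1 total).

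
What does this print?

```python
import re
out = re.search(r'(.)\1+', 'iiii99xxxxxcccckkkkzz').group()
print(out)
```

`\1` has to match the exact text group 1 already captured.
The match spans [0:4] → 'iiii'.

iiii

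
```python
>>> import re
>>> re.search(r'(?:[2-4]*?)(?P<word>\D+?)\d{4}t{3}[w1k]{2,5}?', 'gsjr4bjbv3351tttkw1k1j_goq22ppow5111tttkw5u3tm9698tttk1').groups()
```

The match spans [4:18] → '4bjbv3351tttkw'.
Captured: group 1 = 'bjbv'.

('bjbv',)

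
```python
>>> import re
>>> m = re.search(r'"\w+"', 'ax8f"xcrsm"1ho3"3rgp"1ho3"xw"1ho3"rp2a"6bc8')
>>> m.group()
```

'"xcrsm"'

The match spans [4:11] → '"xcrsm"'.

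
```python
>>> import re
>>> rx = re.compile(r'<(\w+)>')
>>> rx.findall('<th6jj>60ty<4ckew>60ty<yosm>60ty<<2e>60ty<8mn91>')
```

['th6jj', '4ckew', 'yosm', '2e', '8mn91']

Because there's exactly one group, `findall` drops the full match and keeps group 1 from each hit.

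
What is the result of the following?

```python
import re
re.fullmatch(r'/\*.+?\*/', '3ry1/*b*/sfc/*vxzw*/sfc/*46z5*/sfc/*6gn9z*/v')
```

`re.fullmatch` requires the pattern to consume the entire string.
Here the pattern can't cover the whole string, so the call returns None.

None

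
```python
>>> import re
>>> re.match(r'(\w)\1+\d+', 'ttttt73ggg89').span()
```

A backreference is literal: `\1` must see the identical characters the first group matched.
`match` is anchored at position 0; if the pattern doesn't fit there, it returns None.
The match spans [0:7] → 'ttttt73'.
Captured: group 1 = 't'.

(0, 7)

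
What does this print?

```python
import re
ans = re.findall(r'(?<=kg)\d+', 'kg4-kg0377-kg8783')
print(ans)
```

['4', '0377', '8783']

The `(?=…)`/`(?<=…)` assertion just peeks at neighbouring text; it doesn't advance the match position.
Scanning left to right: at [2:3] → '4'; at [6:10] → '0377'; at [13:17] → '8783'.
No capturing groups, so `findall` returns the 3 full match strings.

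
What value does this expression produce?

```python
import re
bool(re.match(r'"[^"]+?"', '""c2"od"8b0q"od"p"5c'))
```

False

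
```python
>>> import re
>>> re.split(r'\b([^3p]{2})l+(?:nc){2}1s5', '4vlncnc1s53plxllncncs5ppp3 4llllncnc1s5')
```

['', '4v', '3plxllncncs5ppp3', ' 4', '']

Pattern: a word boundary (`\b`, zero-width); then exactly 2 of any character except [3p] (captured); then one or more of a literal 'l'; then the literal 'nc' repeated 2 times, then the literal '1s5'.
Matches to split on: at [0:10] → '4vlncnc1s5'; at [26:39] → ' 4llllncnc1s5'.
`re.split` interleaves the captured-group text with the surrounding fragments.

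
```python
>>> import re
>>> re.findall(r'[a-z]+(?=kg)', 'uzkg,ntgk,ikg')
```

['uz', 'i']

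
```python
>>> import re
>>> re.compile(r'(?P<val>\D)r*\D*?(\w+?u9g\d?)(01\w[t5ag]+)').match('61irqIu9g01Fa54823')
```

None

This matches a non-digit (captured as 'val'); then zero or more of the literal 'r', then zero or more of a non-digit (lazy); then one or more of a word character (lazy), then the literal 'u9g', then optionally a digit (captured); then the literal '01', then a word character, then one or more of one of [t5ag] (captured).
`re.match` won't scan ahead — the pattern has to work from the very first character.
Here position 0 doesn't satisfy it, so the call returns None.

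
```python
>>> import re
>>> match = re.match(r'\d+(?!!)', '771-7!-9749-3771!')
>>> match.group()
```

The negative lookaround is zero-width — it rules out positions where the adjacent text would match, without consuming anything.
With `match`, the pattern is implicitly anchored at the beginning.
The match spans [0:3] → '771'.

'771'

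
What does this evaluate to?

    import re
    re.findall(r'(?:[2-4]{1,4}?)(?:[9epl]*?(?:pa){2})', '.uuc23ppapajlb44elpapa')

This matches 1 to 4 of a character in [2-4] (lazy) (non-capturing group); then zero or more of one of [9epl] (lazy), then the literal 'pa' repeated 2 times (non-capturing group).
Scanning left to right: at [4:11] → '23ppapa'; at [14:22] → '44elpapa'.
`findall` yields the raw match text (2 of them) because the pattern has no groups.

['23ppapa', '44elpapa']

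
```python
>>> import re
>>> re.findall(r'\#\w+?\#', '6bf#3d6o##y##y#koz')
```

With no groups in the pattern, `findall` gives back each whole match — 3 here.

['#3d6o#', '#y#', '#y#']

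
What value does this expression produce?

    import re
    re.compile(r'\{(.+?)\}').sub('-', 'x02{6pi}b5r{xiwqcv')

'x02-b5r{xiwqcv'

Matches: at [3:8] → '{6pi}'.
Each match is replaced by '-'.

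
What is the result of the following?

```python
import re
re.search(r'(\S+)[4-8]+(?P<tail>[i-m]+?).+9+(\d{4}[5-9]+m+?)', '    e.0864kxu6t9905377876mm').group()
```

'e.0864kxu6t9905377876m'

With the lazy modifier that quantifier settles for the fewest repetitions that let the rest of the pattern succeed (the atoms after it are unaffected and can still be greedy).
The match spans [4:26] → 'e.0864kxu6t9905377876m'.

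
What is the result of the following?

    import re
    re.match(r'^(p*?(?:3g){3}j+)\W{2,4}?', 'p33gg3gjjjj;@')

This matches anchored at the start of the string; then zero or more of the literal 'p' (lazy), then the literal '3g' repeated 3 times, then one or more of the literal 'j' (captured); then 2 to 4 of a non-word character (lazy).
`re.match` won't scan ahead — the pattern has to work from the very first character.
Here position 0 doesn't satisfy it, so the call returns None.

None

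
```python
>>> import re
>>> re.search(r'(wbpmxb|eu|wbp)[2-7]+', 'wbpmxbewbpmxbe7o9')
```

`search` walks the string left to right and returns the first match it finds.
Here the pattern never matches, so the call returns None.

None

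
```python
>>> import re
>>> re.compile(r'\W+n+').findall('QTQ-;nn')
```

['-;nn']

Pattern: one or more of a non-word character; then one or more of a literal 'n'.
Since nothing is captured, `findall` lists the 1 matched substring directly.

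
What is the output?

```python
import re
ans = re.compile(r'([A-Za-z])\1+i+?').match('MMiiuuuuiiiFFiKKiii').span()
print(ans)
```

(0, 3)

A backreference is literal: `\1` must see the identical characters the first group matched.
`match` is anchored at position 0; if the pattern doesn't fit there, it returns None.
The match spans [0:3] → 'MMi'.
Captured: group 1 = 'M'.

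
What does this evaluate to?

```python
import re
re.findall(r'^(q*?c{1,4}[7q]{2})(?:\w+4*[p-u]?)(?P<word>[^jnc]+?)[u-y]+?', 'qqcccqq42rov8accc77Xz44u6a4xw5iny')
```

[('qqcccqq', 'x')]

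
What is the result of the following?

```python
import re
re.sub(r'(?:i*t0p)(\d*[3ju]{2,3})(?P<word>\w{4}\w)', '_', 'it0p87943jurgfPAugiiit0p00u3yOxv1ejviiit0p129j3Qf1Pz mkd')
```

Pattern: zero or more of the literal 'i', then the literal 't0p' (non-capturing group); then zero or more of a digit, then 2 to 3 of one of [3ju] (captured); then exactly 4 of a word character, then a word character (captured as 'word').
Matches: at [0:16] → 'it0p87943jurgfPA'; at [18:33] → 'iiit0p00u3yOxv1'; at [36:52] → 'iiit0p129j3Qf1Pz'.
Each match is replaced by '_'.

'_ug_ejv_ mkd'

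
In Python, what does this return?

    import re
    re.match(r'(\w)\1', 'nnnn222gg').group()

'nn'

`re.match` only tries the pattern at the start of the string.
The match spans [0:2] → 'nn'.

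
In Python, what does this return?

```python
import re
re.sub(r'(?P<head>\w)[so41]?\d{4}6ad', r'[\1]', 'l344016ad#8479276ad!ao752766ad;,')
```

Pattern: a word character (captured as 'head'); then optionally one of [so41], then exactly 4 of a digit, then the literal '6ad'.
Each match is replaced using the text its own group 1 captured.

'l[3]#[8]!ao[7];,'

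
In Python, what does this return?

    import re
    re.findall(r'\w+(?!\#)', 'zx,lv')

['zx', 'lv']

A negative assertion filters positions out without eating any characters.
Scanning left to right: at [0:2] → 'zx'; at [3:5] → 'lv'.
Since nothing is captured, `findall` lists the 2 matched substrings directly.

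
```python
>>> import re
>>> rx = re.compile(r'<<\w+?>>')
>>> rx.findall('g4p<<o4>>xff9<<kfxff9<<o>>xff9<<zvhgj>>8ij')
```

['<<o4>>', '<<o>>', '<<zvhgj>>']

Matches: at [3:9] → '<<o4>>'; at [21:26] → '<<o>>'; at [30:39] → '<<zvhgj>>'.
Since nothing is captured, `findall` lists the 3 matched substrings directly.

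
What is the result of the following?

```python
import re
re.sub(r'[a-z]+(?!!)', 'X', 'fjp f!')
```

'X f!'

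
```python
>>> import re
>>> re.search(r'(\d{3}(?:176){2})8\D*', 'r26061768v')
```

Pattern: exactly 3 of a digit, then the literal '176' repeated 2 times (captured); then the literal '8', then zero or more of a non-digit.
`search` walks the string left to right and returns the first match it finds.
Here nothing in the string fits, so the call returns None.

None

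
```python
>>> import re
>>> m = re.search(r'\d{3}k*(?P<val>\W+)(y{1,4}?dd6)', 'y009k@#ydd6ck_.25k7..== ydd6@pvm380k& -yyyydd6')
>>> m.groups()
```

The match spans [1:11] → '009k@#ydd6'.
Captured: group 1 = '@#', group 2 = 'ydd6'.

('@#', 'ydd6')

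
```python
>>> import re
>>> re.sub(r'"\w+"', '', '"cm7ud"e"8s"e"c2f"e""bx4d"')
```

'eee"'

Every occurrence is swapped for ''.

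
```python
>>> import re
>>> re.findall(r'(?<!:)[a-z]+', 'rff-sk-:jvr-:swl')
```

['rff', 'sk', 'vr', 'wl']

The negative lookaround is zero-width — it rules out positions where the adjacent text would match, without consuming anything.
No capturing groups, so `findall` returns the 4 full match strings.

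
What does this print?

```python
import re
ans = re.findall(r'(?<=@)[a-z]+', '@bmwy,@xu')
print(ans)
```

['bmwy', 'xu']

The positive lookaround only admits positions where the adjacent text matches; those characters stay outside the span.
Walking the string: at [1:5] → 'bmwy'; at [7:9] → 'xu'.
With no groups in the pattern, `findall` gives back each whole match — 2 here.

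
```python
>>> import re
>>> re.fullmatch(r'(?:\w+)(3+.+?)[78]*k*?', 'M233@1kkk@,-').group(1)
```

'3@1kkk@,-'

Pattern: one or more of a word character (non-capturing group); then one or more of a literal '3', then one or more of any character (lazy) (captured); then zero or more of one of [78], then zero or more of a literal 'k' (lazy).
`re.fullmatch` requires the pattern to consume the entire string.
The match spans [0:12] → 'M233@1kkk@,-'.
Captured: group 1 = '3@1kkk@,-'.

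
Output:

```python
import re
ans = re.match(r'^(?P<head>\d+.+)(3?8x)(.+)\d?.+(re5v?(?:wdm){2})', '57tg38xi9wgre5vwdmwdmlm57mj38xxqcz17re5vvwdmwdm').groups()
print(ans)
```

The pattern matches anchored at the start of the string; then one or more of a digit, then one or more of any character (captured as 'head'); then optionally the literal '3', then the literal '8x' (captured); then one or more of any character (captured); then optionally a digit, then one or more of any character; then the literal 're5', then optionally the literal 'v', then the literal 'wdm' repeated 2 times (captured).
`re.match` won't scan ahead — the pattern has to work from the very first character.
The match spans [0:21] → '57tg38xi9wgre5vwdmwdm'.
Captured: group 1 = '57tg3', group 2 = '8x', group 3 = 'i9w', group 4 = 're5vwdmwdm'.

('57tg3', '8x', 'i9w', 're5vwdmwdm')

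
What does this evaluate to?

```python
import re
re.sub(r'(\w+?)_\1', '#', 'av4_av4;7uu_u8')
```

`\1` is not a pattern — it's the concrete string captured by group 1, re-applied verbatim.
Every occurrence is swapped for '#'.

'#;7u#8'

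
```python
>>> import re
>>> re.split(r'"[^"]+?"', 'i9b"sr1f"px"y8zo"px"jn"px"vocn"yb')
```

['i9b', 'px', 'px', 'px', 'yb']

Matches to split on: at [3:9] → '"sr1f"'; at [11:17] → '"y8zo"'; at [19:23] → '"jn"'; at [25:31] → '"vocn"'.
Splitting on the pattern gives 5 pieces.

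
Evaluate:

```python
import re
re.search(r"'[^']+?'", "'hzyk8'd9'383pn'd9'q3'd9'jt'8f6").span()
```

The match spans [0:7] → "'hzyk8'".

(0, 7)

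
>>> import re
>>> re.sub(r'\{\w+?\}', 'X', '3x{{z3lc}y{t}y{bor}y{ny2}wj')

Matches: at [3:9] → '{z3lc}'; at [10:13] → '{t}'; at [14:19] → '{bor}'; at [20:25] → '{ny2}'.
Every occurrence is swapped for 'X'.

'3x{XyXyXyXwj'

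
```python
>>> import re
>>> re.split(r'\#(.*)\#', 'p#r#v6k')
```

['p', 'r', 'v6k']

Matches to split on: at [1:4] → '#r#'.
The group in the pattern means `split` returns the separators' captures alongside the pieces.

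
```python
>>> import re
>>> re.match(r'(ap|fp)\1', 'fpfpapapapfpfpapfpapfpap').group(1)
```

'fp'

`\1` is not a pattern — it's the concrete string captured by group 1, re-applied verbatim.
`match` is anchored at position 0; if the pattern doesn't fit there, it returns None.
The match spans [0:4] → 'fpfp'.
Captured: group 1 = 'fp'.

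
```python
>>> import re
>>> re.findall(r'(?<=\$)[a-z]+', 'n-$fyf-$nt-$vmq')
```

['fyf', 'nt', 'vmq']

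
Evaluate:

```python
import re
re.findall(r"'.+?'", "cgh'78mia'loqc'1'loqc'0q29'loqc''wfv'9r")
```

Because the quantifier is non-greedy, it stops expanding at the earliest point where the rest of the pattern can succeed.
Walking the string: at [3:10] → "'78mia'"; at [14:17] → "'1'"; at [21:27] → "'0q29'"; at [31:37] → "''wfv'".
With no groups in the pattern, `findall` gives back each whole match — 4 here.

["'78mia'", "'1'", "'0q29'", "''wfv'"]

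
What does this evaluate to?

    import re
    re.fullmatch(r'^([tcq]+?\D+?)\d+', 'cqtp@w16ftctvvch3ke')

None

`re.fullmatch` is like wrapping the pattern in `^…$` (in single-line mode).
Here there's no way to consume every character, so the call returns None.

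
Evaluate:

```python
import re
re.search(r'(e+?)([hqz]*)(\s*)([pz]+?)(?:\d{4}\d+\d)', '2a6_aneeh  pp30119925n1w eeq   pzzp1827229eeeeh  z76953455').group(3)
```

'  '

Pattern: one or more of a literal 'e' (lazy) (captured); then zero or more of one of [hqz] (captured); then zero or more of whitespace (captured); then one or more of one of [pz] (lazy) (captured); then exactly 4 of a digit, then one or more of a digit, then a digit (non-capturing group).
`re.search` tries every starting position until one works.
The match spans [6:21] → 'eeh  pp30119925'.
Captured: group 1 = 'ee', group 2 = 'h', group 3 = '  ', group 4 = 'pp'.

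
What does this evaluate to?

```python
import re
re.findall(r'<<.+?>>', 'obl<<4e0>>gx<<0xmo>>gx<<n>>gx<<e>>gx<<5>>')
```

Because the quantifier is non-greedy, it stops expanding at the earliest point where the rest of the pattern can succeed.
Matches: at [3:10] → '<<4e0>>'; at [12:20] → '<<0xmo>>'; at [22:27] → '<<n>>'; at [29:34] → '<<e>>'; at [36:41] → '<<5>>'.
`findall` yields the raw match text (5 of them) because the pattern has no groups.

['<<4e0>>', '<<0xmo>>', '<<n>>', '<<e>>', '<<5>>']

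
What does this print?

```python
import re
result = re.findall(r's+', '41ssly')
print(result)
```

['ss']

This matches one or more of a literal 's'.
Matches: at [2:4] → 'ss'.
No capturing groups, so `findall` returns the 1 full match string.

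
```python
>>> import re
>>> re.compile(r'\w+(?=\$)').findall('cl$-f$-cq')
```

The lookaround is zero-width — it requires the adjacent text to match without consuming it, so the asserted text isn't part of the match.
Matches: at [0:2] → 'cl'; at [4:5] → 'f'.
`findall` yields the raw match text (2 of them) because the pattern has no groups.

['cl', 'f']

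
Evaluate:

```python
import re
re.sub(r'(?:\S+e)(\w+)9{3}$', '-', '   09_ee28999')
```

'   -'

Each match is replaced by '-'.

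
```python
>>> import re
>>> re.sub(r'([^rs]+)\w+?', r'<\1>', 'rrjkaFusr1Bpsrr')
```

'rr<jkaFu>r<1Bp>rr'

A `+?`/`*?`/`{m,n}?` starts at its minimum and grows only as far as needed for what follows to match.
The replacement refers to a captured group, so each match is rewritten using its own captured text.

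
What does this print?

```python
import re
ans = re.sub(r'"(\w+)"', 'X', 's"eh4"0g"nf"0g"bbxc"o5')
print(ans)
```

Matches: at [1:6] → '"eh4"'; at [8:12] → '"nf"'; at [14:20] → '"bbxc"'.
Each match is replaced by 'X'.

sX0gX0gXo5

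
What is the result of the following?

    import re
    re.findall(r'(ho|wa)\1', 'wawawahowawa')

['wa', 'wa']

A backreference is literal: `\1` must see the identical characters the first group matched.
`findall` collects group 1 from each match (2 total).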